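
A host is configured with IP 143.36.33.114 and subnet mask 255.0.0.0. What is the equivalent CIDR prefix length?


Binary: 11111111.00000000.00000000.00000000
Count leading 1s
Prefix: /8


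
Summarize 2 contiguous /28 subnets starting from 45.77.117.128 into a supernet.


Original prefix: /28
Number of subnets: 2 = 2^1
New prefix = 28 - 1 = 27
Supernet: 45.77.117.128/27


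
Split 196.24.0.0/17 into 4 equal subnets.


New prefix = 17 + 2 = 19
Each subnet has 8192 addresses
  196.24.0.0/19
  196.24.32.0/19
  196.24.64.0/19
  196.24.96.0/19
Subnets: 196.24.0.0/19, 196.24.32.0/19, 196.24.64.0/19, 196.24.96.0/19


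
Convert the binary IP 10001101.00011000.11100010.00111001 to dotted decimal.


10001101 = 141
00011000 = 24
11100010 = 226
00111001 = 57
IP: 141.24.226.57


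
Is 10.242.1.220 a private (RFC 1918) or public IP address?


RFC 1918 private ranges:
  10.0.0.0/8 (10.0.0.0 - 10.255.255.255)
  172.16.0.0/12 (172.16.0.0 - 172.31.255.255)
  192.168.0.0/16 (192.168.0.0 - 192.168.255.255)
Private (in 10.0.0.0/8)


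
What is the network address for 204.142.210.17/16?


IP:   11001100.10001110.11010010.00010001
Mask: 11111111.11111111.00000000.00000000
AND operation:
Net:  11001100.10001110.00000000.00000000
Network: 204.142.0.0/16


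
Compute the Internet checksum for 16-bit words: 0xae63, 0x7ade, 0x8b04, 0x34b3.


Sum all words (with carry folding):
+ 0xae63 = 0xae63
+ 0x7ade = 0x2942
+ 0x8b04 = 0xb446
+ 0x34b3 = 0xe8f9
One's complement: ~0xe8f9
Checksum = 0x1706


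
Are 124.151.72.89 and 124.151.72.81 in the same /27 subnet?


Mask: 255.255.255.224
124.151.72.89 AND mask = 124.151.72.64
124.151.72.81 AND mask = 124.151.72.64
Yes, same subnet (124.151.72.64)


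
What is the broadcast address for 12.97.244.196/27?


Network: 12.97.244.192/27
Host bits = 5
Set all host bits to 1:
Broadcast: 12.97.244.223


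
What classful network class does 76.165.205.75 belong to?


First octet: 76
Binary: 01001100
0xxxxxxx -> Class A (1-126)
Class A, default mask 255.0.0.0 (/8)


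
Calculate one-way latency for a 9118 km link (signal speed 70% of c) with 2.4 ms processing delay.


Speed = 0.7 * 3e5 km/s = 210000 km/s
Propagation delay = 9118 / 210000 = 0.0434 s = 43.419 ms
Processing delay = 2.4 ms
Total one-way latency = 45.819 ms


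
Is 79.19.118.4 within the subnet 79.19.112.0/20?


Subnet network: 79.19.112.0
Test IP AND mask: 79.19.112.0
Yes, 79.19.118.4 is in 79.19.112.0/20


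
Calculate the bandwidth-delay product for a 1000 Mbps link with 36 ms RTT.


BDP = bandwidth * RTT
= 1000 Mbps * 36 ms
= 1000 * 1e6 * 36 / 1000 bits
= 36000000 bits
= 4500000 bytes
= 4394.5312 KB
BDP = 36000000 bits (4500000 bytes)


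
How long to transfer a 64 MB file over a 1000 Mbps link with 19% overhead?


Effective throughput = 1000 * (1 - 19/100) = 810 Mbps
File size in Mb = 64 * 8 = 512 Mb
Time = 512 / 810
Time = 0.6321 seconds


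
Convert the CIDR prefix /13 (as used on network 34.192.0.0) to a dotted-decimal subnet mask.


/13 means 13 network bits, 19 host bits
Binary: 11111111111110000000000000000000
Mask: 255.248.0.0


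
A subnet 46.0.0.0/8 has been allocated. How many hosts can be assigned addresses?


Host bits = 32 - 8 = 24
Total addresses = 2^24 = 16777216
Usable = total - 2 (network and broadcast)
Usable hosts: 16777214


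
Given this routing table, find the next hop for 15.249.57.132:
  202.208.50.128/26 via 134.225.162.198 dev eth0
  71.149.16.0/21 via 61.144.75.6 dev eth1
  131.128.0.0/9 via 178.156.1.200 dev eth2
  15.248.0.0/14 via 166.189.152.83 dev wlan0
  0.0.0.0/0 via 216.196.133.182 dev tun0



Longest prefix match for 15.249.57.132:
  /26 202.208.50.128: no
  /21 71.149.16.0: no
  /9 131.128.0.0: no
  /14 15.248.0.0: MATCH
  /0 0.0.0.0: MATCH
Selected: next-hop 166.189.152.83 via wlan0 (matched /14)


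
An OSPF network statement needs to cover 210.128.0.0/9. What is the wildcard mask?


Subnet mask: 255.128.0.0
Wildcard = 255.255.255.255 - subnet mask
255 - 255 = 0
255 - 128 = 127
255 - 0 = 255
255 - 0 = 255
Wildcard: 0.127.255.255


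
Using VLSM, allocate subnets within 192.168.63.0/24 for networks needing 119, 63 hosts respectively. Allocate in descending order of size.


119 hosts -> /25 (126 usable): 192.168.63.0/25
63 hosts -> /25 (126 usable): 192.168.63.128/25
Allocation: 192.168.63.0/25 (119 hosts, 126 usable); 192.168.63.128/25 (63 hosts, 126 usable)


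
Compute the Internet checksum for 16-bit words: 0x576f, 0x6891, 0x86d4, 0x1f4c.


Sum all words (with carry folding):
+ 0x576f = 0x576f
+ 0x6891 = 0xc000
+ 0x86d4 = 0x46d5
+ 0x1f4c = 0x6621
One's complement: ~0x6621
Checksum = 0x99de


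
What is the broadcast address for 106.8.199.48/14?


Network: 106.8.0.0/14
Host bits = 18
Set all host bits to 1:
Broadcast: 106.11.255.255


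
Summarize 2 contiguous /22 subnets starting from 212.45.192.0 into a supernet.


Original prefix: /22
Number of subnets: 2 = 2^1
New prefix = 22 - 1 = 21
Supernet: 212.45.192.0/21


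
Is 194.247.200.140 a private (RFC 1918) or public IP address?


RFC 1918 private ranges:
  10.0.0.0/8 (10.0.0.0 - 10.255.255.255)
  172.16.0.0/12 (172.16.0.0 - 172.31.255.255)
  192.168.0.0/16 (192.168.0.0 - 192.168.255.255)
Public (not in any RFC 1918 range)


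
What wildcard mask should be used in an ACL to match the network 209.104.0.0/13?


Subnet mask: 255.248.0.0
Wildcard = 255.255.255.255 - subnet mask
255 - 255 = 0
255 - 248 = 7
255 - 0 = 255
255 - 0 = 255
Wildcard: 0.7.255.255


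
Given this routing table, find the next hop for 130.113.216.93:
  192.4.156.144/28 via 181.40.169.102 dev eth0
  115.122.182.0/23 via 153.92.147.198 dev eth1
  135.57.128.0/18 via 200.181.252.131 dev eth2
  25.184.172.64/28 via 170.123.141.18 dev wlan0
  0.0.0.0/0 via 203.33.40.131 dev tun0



Longest prefix match for 130.113.216.93:
  /28 192.4.156.144: no
  /23 115.122.182.0: no
  /18 135.57.128.0: no
  /28 25.184.172.64: no
  /0 0.0.0.0: MATCH
Selected: next-hop 203.33.40.131 via tun0 (matched /0)


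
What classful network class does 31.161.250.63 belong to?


First octet: 31
Binary: 00011111
0xxxxxxx -> Class A (1-126)
Class A, default mask 255.0.0.0 (/8)


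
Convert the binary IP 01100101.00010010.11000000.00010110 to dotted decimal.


01100101 = 101
00010010 = 18
11000000 = 192
00010110 = 22
IP: 101.18.192.22


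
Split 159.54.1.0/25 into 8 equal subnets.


New prefix = 25 + 3 = 28
Each subnet has 16 addresses
  159.54.1.0/28
  159.54.1.16/28
  159.54.1.32/28
  159.54.1.48/28
  159.54.1.64/28
  159.54.1.80/28
  159.54.1.96/28
  159.54.1.112/28
Subnets: 159.54.1.0/28, 159.54.1.16/28, 159.54.1.32/28, 159.54.1.48/28, 159.54.1.64/28, 159.54.1.80/28, 159.54.1.96/28, 159.54.1.112/28


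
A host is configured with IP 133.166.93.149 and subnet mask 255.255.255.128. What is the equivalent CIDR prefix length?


Binary: 11111111.11111111.11111111.10000000
Count leading 1s
Prefix: /25


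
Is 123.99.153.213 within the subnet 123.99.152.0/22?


Subnet network: 123.99.152.0
Test IP AND mask: 123.99.152.0
Yes, 123.99.153.213 is in 123.99.152.0/22


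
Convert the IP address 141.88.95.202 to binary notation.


141 = 10001101
88 = 01011000
95 = 01011111
202 = 11001010
Binary: 10001101.01011000.01011111.11001010


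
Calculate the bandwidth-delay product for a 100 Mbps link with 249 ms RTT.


BDP = bandwidth * RTT
= 100 Mbps * 249 ms
= 100 * 1e6 * 249 / 1000 bits
= 24900000 bits
= 3112500 bytes
= 3039.5508 KB
BDP = 24900000 bits (3112500 bytes)


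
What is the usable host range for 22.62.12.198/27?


Network: 22.62.12.192
Broadcast: 22.62.12.223
First usable = network + 1
Last usable = broadcast - 1
Range: 22.62.12.193 to 22.62.12.222


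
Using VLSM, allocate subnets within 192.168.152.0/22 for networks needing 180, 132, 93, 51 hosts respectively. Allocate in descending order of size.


180 hosts -> /24 (254 usable): 192.168.152.0/24
132 hosts -> /24 (254 usable): 192.168.153.0/24
93 hosts -> /25 (126 usable): 192.168.154.0/25
51 hosts -> /26 (62 usable): 192.168.154.128/26
Allocation: 192.168.152.0/24 (180 hosts, 254 usable); 192.168.153.0/24 (132 hosts, 254 usable); 192.168.154.0/25 (93 hosts, 126 usable); 192.168.154.128/26 (51 hosts, 62 usable)


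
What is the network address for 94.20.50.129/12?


IP:   01011110.00010100.00110010.10000001
Mask: 11111111.11110000.00000000.00000000
AND operation:
Net:  01011110.00010000.00000000.00000000
Network: 94.16.0.0/12


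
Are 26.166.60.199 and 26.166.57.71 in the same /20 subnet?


Mask: 255.255.240.0
26.166.60.199 AND mask = 26.166.48.0
26.166.57.71 AND mask = 26.166.48.0
Yes, same subnet (26.166.48.0)


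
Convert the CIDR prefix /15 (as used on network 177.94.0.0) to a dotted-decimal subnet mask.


/15 means 15 network bits, 17 host bits
Binary: 11111111111111100000000000000000
Mask: 255.254.0.0


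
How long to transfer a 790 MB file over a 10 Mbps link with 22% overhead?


Effective throughput = 10 * (1 - 22/100) = 7.8 Mbps
File size in Mb = 790 * 8 = 6320 Mb
Time = 6320 / 7.8
Time = 810.2564 seconds


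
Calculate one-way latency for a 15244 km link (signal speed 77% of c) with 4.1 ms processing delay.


Speed = 0.77 * 3e5 km/s = 231000 km/s
Propagation delay = 15244 / 231000 = 0.066 s = 65.9913 ms
Processing delay = 4.1 ms
Total one-way latency = 70.0913 ms


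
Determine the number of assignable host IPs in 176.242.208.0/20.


Host bits = 32 - 20 = 12
Total addresses = 2^12 = 4096
Usable = total - 2 (network and broadcast)
Usable hosts: 4094


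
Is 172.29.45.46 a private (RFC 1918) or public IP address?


RFC 1918 private ranges:
  10.0.0.0/8 (10.0.0.0 - 10.255.255.255)
  172.16.0.0/12 (172.16.0.0 - 172.31.255.255)
  192.168.0.0/16 (192.168.0.0 - 192.168.255.255)
Private (in 172.16.0.0/12)


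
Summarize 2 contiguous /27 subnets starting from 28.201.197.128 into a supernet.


Original prefix: /27
Number of subnets: 2 = 2^1
New prefix = 27 - 1 = 26
Supernet: 28.201.197.128/26


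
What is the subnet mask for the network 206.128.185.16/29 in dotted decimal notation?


/29 means 29 network bits, 3 host bits
Binary: 11111111111111111111111111111000
Mask: 255.255.255.248


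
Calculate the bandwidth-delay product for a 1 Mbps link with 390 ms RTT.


BDP = bandwidth * RTT
= 1 Mbps * 390 ms
= 1 * 1e6 * 390 / 1000 bits
= 390000 bits
= 48750 bytes
= 47.6074 KB
BDP = 390000 bits (48750 bytes)


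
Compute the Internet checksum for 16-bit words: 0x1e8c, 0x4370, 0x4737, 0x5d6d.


Sum all words (with carry folding):
+ 0x1e8c = 0x1e8c
+ 0x4370 = 0x61fc
+ 0x4737 = 0xa933
+ 0x5d6d = 0x06a1
One's complement: ~0x06a1
Checksum = 0xf95e


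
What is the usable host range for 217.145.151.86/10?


Network: 217.128.0.0
Broadcast: 217.191.255.255
First usable = network + 1
Last usable = broadcast - 1
Range: 217.128.0.1 to 217.191.255.254


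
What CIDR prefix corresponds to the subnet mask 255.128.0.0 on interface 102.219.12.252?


Binary: 11111111.10000000.00000000.00000000
Count leading 1s
Prefix: /9


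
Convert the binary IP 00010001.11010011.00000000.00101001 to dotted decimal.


00010001 = 17
11010011 = 211
00000000 = 0
00101001 = 41
IP: 17.211.0.41


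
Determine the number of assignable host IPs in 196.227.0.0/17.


Host bits = 32 - 17 = 15
Total addresses = 2^15 = 32768
Usable = total - 2 (network and broadcast)
Usable hosts: 32766


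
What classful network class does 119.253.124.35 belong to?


First octet: 119
Binary: 01110111
0xxxxxxx -> Class A (1-126)
Class A, default mask 255.0.0.0 (/8)


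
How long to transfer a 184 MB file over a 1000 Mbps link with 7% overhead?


Effective throughput = 1000 * (1 - 7/100) = 930.0 Mbps
File size in Mb = 184 * 8 = 1472 Mb
Time = 1472 / 930.0
Time = 1.5828 seconds


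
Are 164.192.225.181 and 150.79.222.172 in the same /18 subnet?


Mask: 255.255.192.0
164.192.225.181 AND mask = 164.192.192.0
150.79.222.172 AND mask = 150.79.192.0
No, different subnets (164.192.192.0 vs 150.79.192.0)


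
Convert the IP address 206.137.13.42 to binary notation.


206 = 11001110
137 = 10001001
13 = 00001101
42 = 00101010
Binary: 11001110.10001001.00001101.00101010


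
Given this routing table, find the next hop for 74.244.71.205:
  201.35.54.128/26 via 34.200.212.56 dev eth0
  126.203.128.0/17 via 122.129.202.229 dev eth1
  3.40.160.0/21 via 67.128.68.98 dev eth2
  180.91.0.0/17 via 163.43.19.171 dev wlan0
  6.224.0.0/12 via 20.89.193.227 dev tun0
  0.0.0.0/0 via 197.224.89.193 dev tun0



Longest prefix match for 74.244.71.205:
  /26 201.35.54.128: no
  /17 126.203.128.0: no
  /21 3.40.160.0: no
  /17 180.91.0.0: no
  /12 6.224.0.0: no
  /0 0.0.0.0: MATCH
Selected: next-hop 197.224.89.193 via tun0 (matched /0)


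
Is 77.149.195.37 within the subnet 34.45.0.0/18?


Subnet network: 34.45.0.0
Test IP AND mask: 77.149.192.0
No, 77.149.195.37 is not in 34.45.0.0/18


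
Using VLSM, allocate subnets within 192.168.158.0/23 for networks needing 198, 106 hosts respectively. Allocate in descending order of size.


198 hosts -> /24 (254 usable): 192.168.158.0/24
106 hosts -> /25 (126 usable): 192.168.159.0/25
Allocation: 192.168.158.0/24 (198 hosts, 254 usable); 192.168.159.0/25 (106 hosts, 126 usable)


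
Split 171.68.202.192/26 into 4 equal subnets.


New prefix = 26 + 2 = 28
Each subnet has 16 addresses
  171.68.202.192/28
  171.68.202.208/28
  171.68.202.224/28
  171.68.202.240/28
Subnets: 171.68.202.192/28, 171.68.202.208/28, 171.68.202.224/28, 171.68.202.240/28


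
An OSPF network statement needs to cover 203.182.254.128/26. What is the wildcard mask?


Subnet mask: 255.255.255.192
Wildcard = 255.255.255.255 - subnet mask
255 - 255 = 0
255 - 255 = 0
255 - 255 = 0
255 - 192 = 63
Wildcard: 0.0.0.63


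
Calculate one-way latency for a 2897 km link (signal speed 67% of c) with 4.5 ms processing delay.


Speed = 0.67 * 3e5 km/s = 201000 km/s
Propagation delay = 2897 / 201000 = 0.0144 s = 14.4129 ms
Processing delay = 4.5 ms
Total one-way latency = 18.9129 ms


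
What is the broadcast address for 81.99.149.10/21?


Network: 81.99.144.0/21
Host bits = 11
Set all host bits to 1:
Broadcast: 81.99.151.255


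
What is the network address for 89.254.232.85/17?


IP:   01011001.11111110.11101000.01010101
Mask: 11111111.11111111.10000000.00000000
AND operation:
Net:  01011001.11111110.10000000.00000000
Network: 89.254.128.0/17


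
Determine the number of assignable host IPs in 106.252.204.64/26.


Host bits = 32 - 26 = 6
Total addresses = 2^6 = 64
Usable = total - 2 (network and broadcast)
Usable hosts: 62


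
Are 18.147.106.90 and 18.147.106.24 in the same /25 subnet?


Mask: 255.255.255.128
18.147.106.90 AND mask = 18.147.106.0
18.147.106.24 AND mask = 18.147.106.0
Yes, same subnet (18.147.106.0)


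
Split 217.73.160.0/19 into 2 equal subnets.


New prefix = 19 + 1 = 20
Each subnet has 4096 addresses
  217.73.160.0/20
  217.73.176.0/20
Subnets: 217.73.160.0/20, 217.73.176.0/20


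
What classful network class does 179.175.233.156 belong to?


First octet: 179
Binary: 10110011
10xxxxxx -> Class B (128-191)
Class B, default mask 255.255.0.0 (/16)


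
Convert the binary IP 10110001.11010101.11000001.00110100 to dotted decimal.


10110001 = 177
11010101 = 213
11000001 = 193
00110100 = 52
IP: 177.213.193.52


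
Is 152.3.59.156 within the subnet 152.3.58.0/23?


Subnet network: 152.3.58.0
Test IP AND mask: 152.3.58.0
Yes, 152.3.59.156 is in 152.3.58.0/23


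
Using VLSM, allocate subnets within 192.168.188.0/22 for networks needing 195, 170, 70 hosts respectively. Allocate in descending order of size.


195 hosts -> /24 (254 usable): 192.168.188.0/24
170 hosts -> /24 (254 usable): 192.168.189.0/24
70 hosts -> /25 (126 usable): 192.168.190.0/25
Allocation: 192.168.188.0/24 (195 hosts, 254 usable); 192.168.189.0/24 (170 hosts, 254 usable); 192.168.190.0/25 (70 hosts, 126 usable)


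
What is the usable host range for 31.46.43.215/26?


Network: 31.46.43.192
Broadcast: 31.46.43.255
First usable = network + 1
Last usable = broadcast - 1
Range: 31.46.43.193 to 31.46.43.254


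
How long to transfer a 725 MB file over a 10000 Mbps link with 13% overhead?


Effective throughput = 10000 * (1 - 13/100) = 8700 Mbps
File size in Mb = 725 * 8 = 5800 Mb
Time = 5800 / 8700
Time = 0.6667 seconds


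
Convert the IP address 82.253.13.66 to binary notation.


82 = 01010010
253 = 11111101
13 = 00001101
66 = 01000010
Binary: 01010010.11111101.00001101.01000010


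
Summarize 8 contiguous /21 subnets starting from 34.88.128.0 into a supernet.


Original prefix: /21
Number of subnets: 8 = 2^3
New prefix = 21 - 3 = 18
Supernet: 34.88.128.0/18


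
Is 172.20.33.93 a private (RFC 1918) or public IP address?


RFC 1918 private ranges:
  10.0.0.0/8 (10.0.0.0 - 10.255.255.255)
  172.16.0.0/12 (172.16.0.0 - 172.31.255.255)
  192.168.0.0/16 (192.168.0.0 - 192.168.255.255)
Private (in 172.16.0.0/12)


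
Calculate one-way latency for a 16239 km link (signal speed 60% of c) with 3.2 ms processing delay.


Speed = 0.6 * 3e5 km/s = 180000 km/s
Propagation delay = 16239 / 180000 = 0.0902 s = 90.2167 ms
Processing delay = 3.2 ms
Total one-way latency = 93.4167 ms


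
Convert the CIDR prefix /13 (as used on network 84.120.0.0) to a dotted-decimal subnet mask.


/13 means 13 network bits, 19 host bits
Binary: 11111111111110000000000000000000
Mask: 255.248.0.0


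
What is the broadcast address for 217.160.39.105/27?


Network: 217.160.39.96/27
Host bits = 5
Set all host bits to 1:
Broadcast: 217.160.39.127


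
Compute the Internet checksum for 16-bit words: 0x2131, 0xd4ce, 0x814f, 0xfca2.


Sum all words (with carry folding):
+ 0x2131 = 0x2131
+ 0xd4ce = 0xf5ff
+ 0x814f = 0x774f
+ 0xfca2 = 0x73f2
One's complement: ~0x73f2
Checksum = 0x8c0d


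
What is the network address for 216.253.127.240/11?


IP:   11011000.11111101.01111111.11110000
Mask: 11111111.11100000.00000000.00000000
AND operation:
Net:  11011000.11100000.00000000.00000000
Network: 216.224.0.0/11


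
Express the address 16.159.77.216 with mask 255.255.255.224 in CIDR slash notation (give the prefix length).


Binary: 11111111.11111111.11111111.11100000
Count leading 1s
Prefix: /27


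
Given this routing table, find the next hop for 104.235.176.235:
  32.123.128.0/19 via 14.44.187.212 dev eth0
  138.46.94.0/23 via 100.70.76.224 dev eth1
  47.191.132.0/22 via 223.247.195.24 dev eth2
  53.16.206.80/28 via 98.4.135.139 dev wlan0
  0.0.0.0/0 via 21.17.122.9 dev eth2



Longest prefix match for 104.235.176.235:
  /19 32.123.128.0: no
  /23 138.46.94.0: no
  /22 47.191.132.0: no
  /28 53.16.206.80: no
  /0 0.0.0.0: MATCH
Selected: next-hop 21.17.122.9 via eth2 (matched /0)


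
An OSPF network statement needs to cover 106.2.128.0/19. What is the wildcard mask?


Subnet mask: 255.255.224.0
Wildcard = 255.255.255.255 - subnet mask
255 - 255 = 0
255 - 255 = 0
255 - 224 = 31
255 - 0 = 255
Wildcard: 0.0.31.255


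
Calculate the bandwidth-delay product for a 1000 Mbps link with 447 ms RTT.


BDP = bandwidth * RTT
= 1000 Mbps * 447 ms
= 1000 * 1e6 * 447 / 1000 bits
= 447000000 bits
= 55875000 bytes
= 54565.4297 KB
BDP = 447000000 bits (55875000 bytes)


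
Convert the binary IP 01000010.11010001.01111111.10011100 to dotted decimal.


01000010 = 66
11010001 = 209
01111111 = 127
10011100 = 156
IP: 66.209.127.156


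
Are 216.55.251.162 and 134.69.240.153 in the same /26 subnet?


Mask: 255.255.255.192
216.55.251.162 AND mask = 216.55.251.128
134.69.240.153 AND mask = 134.69.240.128
No, different subnets (216.55.251.128 vs 134.69.240.128)


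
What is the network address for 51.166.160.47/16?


IP:   00110011.10100110.10100000.00101111
Mask: 11111111.11111111.00000000.00000000
AND operation:
Net:  00110011.10100110.00000000.00000000
Network: 51.166.0.0/16


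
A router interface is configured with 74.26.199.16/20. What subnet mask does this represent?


/20 means 20 network bits, 12 host bits
Binary: 11111111111111111111000000000000
Mask: 255.255.240.0


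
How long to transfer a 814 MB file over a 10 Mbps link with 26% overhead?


Effective throughput = 10 * (1 - 26/100) = 7.4 Mbps
File size in Mb = 814 * 8 = 6512 Mb
Time = 6512 / 7.4
Time = 880 seconds


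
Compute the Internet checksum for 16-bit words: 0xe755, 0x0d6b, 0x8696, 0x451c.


Sum all words (with carry folding):
+ 0xe755 = 0xe755
+ 0x0d6b = 0xf4c0
+ 0x8696 = 0x7b57
+ 0x451c = 0xc073
One's complement: ~0xc073
Checksum = 0x3f8c


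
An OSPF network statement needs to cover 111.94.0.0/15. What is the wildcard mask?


Subnet mask: 255.254.0.0
Wildcard = 255.255.255.255 - subnet mask
255 - 255 = 0
255 - 254 = 1
255 - 0 = 255
255 - 0 = 255
Wildcard: 0.1.255.255


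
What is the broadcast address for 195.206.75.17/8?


Network: 195.0.0.0/8
Host bits = 24
Set all host bits to 1:
Broadcast: 195.255.255.255


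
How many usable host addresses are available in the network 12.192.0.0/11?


Host bits = 32 - 11 = 21
Total addresses = 2^21 = 2097152
Usable = total - 2 (network and broadcast)
Usable hosts: 2097150


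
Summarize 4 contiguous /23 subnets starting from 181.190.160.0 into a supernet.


Original prefix: /23
Number of subnets: 4 = 2^2
New prefix = 23 - 2 = 21
Supernet: 181.190.160.0/21


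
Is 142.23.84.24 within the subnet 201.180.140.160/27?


Subnet network: 201.180.140.160
Test IP AND mask: 142.23.84.0
No, 142.23.84.24 is not in 201.180.140.160/27


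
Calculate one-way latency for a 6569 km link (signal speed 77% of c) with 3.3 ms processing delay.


Speed = 0.77 * 3e5 km/s = 231000 km/s
Propagation delay = 6569 / 231000 = 0.0284 s = 28.4372 ms
Processing delay = 3.3 ms
Total one-way latency = 31.7372 ms


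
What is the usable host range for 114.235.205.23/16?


Network: 114.235.0.0
Broadcast: 114.235.255.255
First usable = network + 1
Last usable = broadcast - 1
Range: 114.235.0.1 to 114.235.255.254


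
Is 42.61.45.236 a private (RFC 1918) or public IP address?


RFC 1918 private ranges:
  10.0.0.0/8 (10.0.0.0 - 10.255.255.255)
  172.16.0.0/12 (172.16.0.0 - 172.31.255.255)
  192.168.0.0/16 (192.168.0.0 - 192.168.255.255)
Public (not in any RFC 1918 range)


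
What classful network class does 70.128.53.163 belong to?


First octet: 70
Binary: 01000110
0xxxxxxx -> Class A (1-126)
Class A, default mask 255.0.0.0 (/8)


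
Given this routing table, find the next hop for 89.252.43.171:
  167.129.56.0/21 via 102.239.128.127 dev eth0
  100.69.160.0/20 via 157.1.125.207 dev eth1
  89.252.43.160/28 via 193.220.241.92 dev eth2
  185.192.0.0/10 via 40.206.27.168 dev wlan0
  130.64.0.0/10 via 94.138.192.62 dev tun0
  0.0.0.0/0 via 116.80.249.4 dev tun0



Longest prefix match for 89.252.43.171:
  /21 167.129.56.0: no
  /20 100.69.160.0: no
  /28 89.252.43.160: MATCH
  /10 185.192.0.0: no
  /10 130.64.0.0: no
  /0 0.0.0.0: MATCH
Selected: next-hop 193.220.241.92 via eth2 (matched /28)


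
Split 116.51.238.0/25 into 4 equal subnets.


New prefix = 25 + 2 = 27
Each subnet has 32 addresses
  116.51.238.0/27
  116.51.238.32/27
  116.51.238.64/27
  116.51.238.96/27
Subnets: 116.51.238.0/27, 116.51.238.32/27, 116.51.238.64/27, 116.51.238.96/27


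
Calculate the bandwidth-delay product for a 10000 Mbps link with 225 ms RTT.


BDP = bandwidth * RTT
= 10000 Mbps * 225 ms
= 10000 * 1e6 * 225 / 1000 bits
= 2250000000 bits
= 281250000 bytes
= 274658.2031 KB
BDP = 2250000000 bits (281250000 bytes)


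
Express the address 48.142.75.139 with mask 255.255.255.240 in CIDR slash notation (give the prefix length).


Binary: 11111111.11111111.11111111.11110000
Count leading 1s
Prefix: /28


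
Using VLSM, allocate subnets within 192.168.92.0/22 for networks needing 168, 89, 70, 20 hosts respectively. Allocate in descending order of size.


168 hosts -> /24 (254 usable): 192.168.92.0/24
89 hosts -> /25 (126 usable): 192.168.93.0/25
70 hosts -> /25 (126 usable): 192.168.93.128/25
20 hosts -> /27 (30 usable): 192.168.94.0/27
Allocation: 192.168.92.0/24 (168 hosts, 254 usable); 192.168.93.0/25 (89 hosts, 126 usable); 192.168.93.128/25 (70 hosts, 126 usable); 192.168.94.0/27 (20 hosts, 30 usable)


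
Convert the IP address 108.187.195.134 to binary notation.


108 = 01101100
187 = 10111011
195 = 11000011
134 = 10000110
Binary: 01101100.10111011.11000011.10000110


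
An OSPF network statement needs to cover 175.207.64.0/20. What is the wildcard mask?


Subnet mask: 255.255.240.0
Wildcard = 255.255.255.255 - subnet mask
255 - 255 = 0
255 - 255 = 0
255 - 240 = 15
255 - 0 = 255
Wildcard: 0.0.15.255


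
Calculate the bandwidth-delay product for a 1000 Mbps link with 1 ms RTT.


BDP = bandwidth * RTT
= 1000 Mbps * 1 ms
= 1000 * 1e6 * 1 / 1000 bits
= 1000000 bits
= 125000 bytes
= 122.0703 KB
BDP = 1000000 bits (125000 bytes)


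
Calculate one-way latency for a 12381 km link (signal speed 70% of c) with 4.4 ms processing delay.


Speed = 0.7 * 3e5 km/s = 210000 km/s
Propagation delay = 12381 / 210000 = 0.059 s = 58.9571 ms
Processing delay = 4.4 ms
Total one-way latency = 63.3571 ms


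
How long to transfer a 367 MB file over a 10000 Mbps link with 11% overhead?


Effective throughput = 10000 * (1 - 11/100) = 8900 Mbps
File size in Mb = 367 * 8 = 2936 Mb
Time = 2936 / 8900
Time = 0.3299 seconds


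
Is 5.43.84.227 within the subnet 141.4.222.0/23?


Subnet network: 141.4.222.0
Test IP AND mask: 5.43.84.0
No, 5.43.84.227 is not in 141.4.222.0/23


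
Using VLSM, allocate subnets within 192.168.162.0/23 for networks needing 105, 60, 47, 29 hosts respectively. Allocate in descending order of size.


105 hosts -> /25 (126 usable): 192.168.162.0/25
60 hosts -> /26 (62 usable): 192.168.162.128/26
47 hosts -> /26 (62 usable): 192.168.162.192/26
29 hosts -> /27 (30 usable): 192.168.163.0/27
Allocation: 192.168.162.0/25 (105 hosts, 126 usable); 192.168.162.128/26 (60 hosts, 62 usable); 192.168.162.192/26 (47 hosts, 62 usable); 192.168.163.0/27 (29 hosts, 30 usable)


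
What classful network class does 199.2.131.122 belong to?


First octet: 199
Binary: 11000111
110xxxxx -> Class C (192-223)
Class C, default mask 255.255.255.0 (/24)


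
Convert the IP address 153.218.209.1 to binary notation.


153 = 10011001
218 = 11011010
209 = 11010001
1 = 00000001
Binary: 10011001.11011010.11010001.00000001


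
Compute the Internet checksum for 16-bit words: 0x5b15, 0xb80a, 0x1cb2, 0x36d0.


Sum all words (with carry folding):
+ 0x5b15 = 0x5b15
+ 0xb80a = 0x1320
+ 0x1cb2 = 0x2fd2
+ 0x36d0 = 0x66a2
One's complement: ~0x66a2
Checksum = 0x995d


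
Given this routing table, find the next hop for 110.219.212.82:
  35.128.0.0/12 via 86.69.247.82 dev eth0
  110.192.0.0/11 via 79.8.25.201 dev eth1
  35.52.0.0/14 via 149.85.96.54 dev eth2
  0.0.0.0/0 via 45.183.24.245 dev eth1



Longest prefix match for 110.219.212.82:
  /12 35.128.0.0: no
  /11 110.192.0.0: MATCH
  /14 35.52.0.0: no
  /0 0.0.0.0: MATCH
Selected: next-hop 79.8.25.201 via eth1 (matched /11)


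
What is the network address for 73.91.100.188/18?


IP:   01001001.01011011.01100100.10111100
Mask: 11111111.11111111.11000000.00000000
AND operation:
Net:  01001001.01011011.01000000.00000000
Network: 73.91.64.0/18


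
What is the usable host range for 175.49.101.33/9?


Network: 175.0.0.0
Broadcast: 175.127.255.255
First usable = network + 1
Last usable = broadcast - 1
Range: 175.0.0.1 to 175.127.255.254


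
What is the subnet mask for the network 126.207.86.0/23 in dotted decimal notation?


/23 means 23 network bits, 9 host bits
Binary: 11111111111111111111111000000000
Mask: 255.255.254.0


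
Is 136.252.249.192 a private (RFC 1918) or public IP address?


RFC 1918 private ranges:
  10.0.0.0/8 (10.0.0.0 - 10.255.255.255)
  172.16.0.0/12 (172.16.0.0 - 172.31.255.255)
  192.168.0.0/16 (192.168.0.0 - 192.168.255.255)
Public (not in any RFC 1918 range)


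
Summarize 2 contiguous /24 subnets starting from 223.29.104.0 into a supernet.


Original prefix: /24
Number of subnets: 2 = 2^1
New prefix = 24 - 1 = 23
Supernet: 223.29.104.0/23


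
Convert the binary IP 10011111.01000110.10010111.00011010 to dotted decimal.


10011111 = 159
01000110 = 70
10010111 = 151
00011010 = 26
IP: 159.70.151.26


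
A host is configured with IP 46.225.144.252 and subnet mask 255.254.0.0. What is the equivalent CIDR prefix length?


Binary: 11111111.11111110.00000000.00000000
Count leading 1s
Prefix: /15


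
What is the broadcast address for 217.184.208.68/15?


Network: 217.184.0.0/15
Host bits = 17
Set all host bits to 1:
Broadcast: 217.185.255.255


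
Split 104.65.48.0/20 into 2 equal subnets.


New prefix = 20 + 1 = 21
Each subnet has 2048 addresses
  104.65.48.0/21
  104.65.56.0/21
Subnets: 104.65.48.0/21, 104.65.56.0/21


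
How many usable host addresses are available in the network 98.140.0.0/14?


Host bits = 32 - 14 = 18
Total addresses = 2^18 = 262144
Usable = total - 2 (network and broadcast)
Usable hosts: 262142


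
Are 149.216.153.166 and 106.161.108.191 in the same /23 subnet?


Mask: 255.255.254.0
149.216.153.166 AND mask = 149.216.152.0
106.161.108.191 AND mask = 106.161.108.0
No, different subnets (149.216.152.0 vs 106.161.108.0)


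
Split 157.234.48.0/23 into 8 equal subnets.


New prefix = 23 + 3 = 26
Each subnet has 64 addresses
  157.234.48.0/26
  157.234.48.64/26
  157.234.48.128/26
  157.234.48.192/26
  157.234.49.0/26
  157.234.49.64/26
  157.234.49.128/26
  157.234.49.192/26
Subnets: 157.234.48.0/26, 157.234.48.64/26, 157.234.48.128/26, 157.234.48.192/26, 157.234.49.0/26, 157.234.49.64/26, 157.234.49.128/26, 157.234.49.192/26


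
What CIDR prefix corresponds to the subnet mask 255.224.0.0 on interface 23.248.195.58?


Binary: 11111111.11100000.00000000.00000000
Count leading 1s
Prefix: /11


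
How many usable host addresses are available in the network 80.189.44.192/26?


Host bits = 32 - 26 = 6
Total addresses = 2^6 = 64
Usable = total - 2 (network and broadcast)
Usable hosts: 62


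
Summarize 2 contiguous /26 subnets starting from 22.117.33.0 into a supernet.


Original prefix: /26
Number of subnets: 2 = 2^1
New prefix = 26 - 1 = 25
Supernet: 22.117.33.0/25


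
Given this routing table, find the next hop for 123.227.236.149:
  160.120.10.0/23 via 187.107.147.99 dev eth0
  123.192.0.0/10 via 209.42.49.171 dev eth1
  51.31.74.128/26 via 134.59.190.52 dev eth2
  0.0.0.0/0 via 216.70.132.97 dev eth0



Longest prefix match for 123.227.236.149:
  /23 160.120.10.0: no
  /10 123.192.0.0: MATCH
  /26 51.31.74.128: no
  /0 0.0.0.0: MATCH
Selected: next-hop 209.42.49.171 via eth1 (matched /10)


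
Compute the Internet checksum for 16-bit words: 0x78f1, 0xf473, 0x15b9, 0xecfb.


Sum all words (with carry folding):
+ 0x78f1 = 0x78f1
+ 0xf473 = 0x6d65
+ 0x15b9 = 0x831e
+ 0xecfb = 0x701a
One's complement: ~0x701a
Checksum = 0x8fe5


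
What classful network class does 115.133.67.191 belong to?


First octet: 115
Binary: 01110011
0xxxxxxx -> Class A (1-126)
Class A, default mask 255.0.0.0 (/8)


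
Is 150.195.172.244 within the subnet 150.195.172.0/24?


Subnet network: 150.195.172.0
Test IP AND mask: 150.195.172.0
Yes, 150.195.172.244 is in 150.195.172.0/24


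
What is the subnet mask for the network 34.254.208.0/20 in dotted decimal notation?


/20 means 20 network bits, 12 host bits
Binary: 11111111111111111111000000000000
Mask: 255.255.240.0


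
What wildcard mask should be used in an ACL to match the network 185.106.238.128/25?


Subnet mask: 255.255.255.128
Wildcard = 255.255.255.255 - subnet mask
255 - 255 = 0
255 - 255 = 0
255 - 255 = 0
255 - 128 = 127
Wildcard: 0.0.0.127


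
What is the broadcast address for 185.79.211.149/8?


Network: 185.0.0.0/8
Host bits = 24
Set all host bits to 1:
Broadcast: 185.255.255.255


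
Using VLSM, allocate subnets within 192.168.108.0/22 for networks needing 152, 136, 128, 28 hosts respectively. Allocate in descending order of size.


152 hosts -> /24 (254 usable): 192.168.108.0/24
136 hosts -> /24 (254 usable): 192.168.109.0/24
128 hosts -> /24 (254 usable): 192.168.110.0/24
28 hosts -> /27 (30 usable): 192.168.111.0/27
Allocation: 192.168.108.0/24 (152 hosts, 254 usable); 192.168.109.0/24 (136 hosts, 254 usable); 192.168.110.0/24 (128 hosts, 254 usable); 192.168.111.0/27 (28 hosts, 30 usable)


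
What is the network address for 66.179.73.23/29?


IP:   01000010.10110011.01001001.00010111
Mask: 11111111.11111111.11111111.11111000
AND operation:
Net:  01000010.10110011.01001001.00010000
Network: 66.179.73.16/29


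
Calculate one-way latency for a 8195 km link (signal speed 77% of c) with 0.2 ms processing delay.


Speed = 0.77 * 3e5 km/s = 231000 km/s
Propagation delay = 8195 / 231000 = 0.0355 s = 35.4762 ms
Processing delay = 0.2 ms
Total one-way latency = 35.6762 ms


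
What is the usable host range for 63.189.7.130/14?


Network: 63.188.0.0
Broadcast: 63.191.255.255
First usable = network + 1
Last usable = broadcast - 1
Range: 63.188.0.1 to 63.191.255.254


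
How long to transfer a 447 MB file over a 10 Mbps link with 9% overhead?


Effective throughput = 10 * (1 - 9/100) = 9.1 Mbps
File size in Mb = 447 * 8 = 3576 Mb
Time = 3576 / 9.1
Time = 392.967 seconds


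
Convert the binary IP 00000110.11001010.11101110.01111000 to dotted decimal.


00000110 = 6
11001010 = 202
11101110 = 238
01111000 = 120
IP: 6.202.238.120


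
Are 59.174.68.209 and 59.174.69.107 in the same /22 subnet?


Mask: 255.255.252.0
59.174.68.209 AND mask = 59.174.68.0
59.174.69.107 AND mask = 59.174.68.0
Yes, same subnet (59.174.68.0)


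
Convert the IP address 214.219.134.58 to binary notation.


214 = 11010110
219 = 11011011
134 = 10000110
58 = 00111010
Binary: 11010110.11011011.10000110.00111010


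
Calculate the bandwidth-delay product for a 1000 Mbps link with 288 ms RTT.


BDP = bandwidth * RTT
= 1000 Mbps * 288 ms
= 1000 * 1e6 * 288 / 1000 bits
= 288000000 bits
= 36000000 bytes
= 35156.25 KB
BDP = 288000000 bits (36000000 bytes)


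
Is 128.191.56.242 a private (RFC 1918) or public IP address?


RFC 1918 private ranges:
  10.0.0.0/8 (10.0.0.0 - 10.255.255.255)
  172.16.0.0/12 (172.16.0.0 - 172.31.255.255)
  192.168.0.0/16 (192.168.0.0 - 192.168.255.255)
Public (not in any RFC 1918 range)


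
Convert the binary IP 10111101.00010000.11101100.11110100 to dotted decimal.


10111101 = 189
00010000 = 16
11101100 = 236
11110100 = 244
IP: 189.16.236.244


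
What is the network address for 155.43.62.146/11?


IP:   10011011.00101011.00111110.10010010
Mask: 11111111.11100000.00000000.00000000
AND operation:
Net:  10011011.00100000.00000000.00000000
Network: 155.32.0.0/11


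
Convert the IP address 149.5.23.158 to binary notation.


149 = 10010101
5 = 00000101
23 = 00010111
158 = 10011110
Binary: 10010101.00000101.00010111.10011110


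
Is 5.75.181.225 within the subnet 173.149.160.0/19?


Subnet network: 173.149.160.0
Test IP AND mask: 5.75.160.0
No, 5.75.181.225 is not in 173.149.160.0/19


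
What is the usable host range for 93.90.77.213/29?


Network: 93.90.77.208
Broadcast: 93.90.77.215
First usable = network + 1
Last usable = broadcast - 1
Range: 93.90.77.209 to 93.90.77.214


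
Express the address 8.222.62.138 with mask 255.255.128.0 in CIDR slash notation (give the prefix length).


Binary: 11111111.11111111.10000000.00000000
Count leading 1s
Prefix: /17


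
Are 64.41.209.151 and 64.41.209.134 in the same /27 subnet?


Mask: 255.255.255.224
64.41.209.151 AND mask = 64.41.209.128
64.41.209.134 AND mask = 64.41.209.128
Yes, same subnet (64.41.209.128)


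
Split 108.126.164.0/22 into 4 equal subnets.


New prefix = 22 + 2 = 24
Each subnet has 256 addresses
  108.126.164.0/24
  108.126.165.0/24
  108.126.166.0/24
  108.126.167.0/24
Subnets: 108.126.164.0/24, 108.126.165.0/24, 108.126.166.0/24, 108.126.167.0/24


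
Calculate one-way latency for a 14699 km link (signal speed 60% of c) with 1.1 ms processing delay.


Speed = 0.6 * 3e5 km/s = 180000 km/s
Propagation delay = 14699 / 180000 = 0.0817 s = 81.6611 ms
Processing delay = 1.1 ms
Total one-way latency = 82.7611 ms


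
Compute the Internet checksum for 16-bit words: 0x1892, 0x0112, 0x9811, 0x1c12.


Sum all words (with carry folding):
+ 0x1892 = 0x1892
+ 0x0112 = 0x19a4
+ 0x9811 = 0xb1b5
+ 0x1c12 = 0xcdc7
One's complement: ~0xcdc7
Checksum = 0x3238


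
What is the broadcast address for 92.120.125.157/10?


Network: 92.64.0.0/10
Host bits = 22
Set all host bits to 1:
Broadcast: 92.127.255.255


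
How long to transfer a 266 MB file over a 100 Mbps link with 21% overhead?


Effective throughput = 100 * (1 - 21/100) = 79 Mbps
File size in Mb = 266 * 8 = 2128 Mb
Time = 2128 / 79
Time = 26.9367 seconds


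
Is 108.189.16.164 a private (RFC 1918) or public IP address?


RFC 1918 private ranges:
  10.0.0.0/8 (10.0.0.0 - 10.255.255.255)
  172.16.0.0/12 (172.16.0.0 - 172.31.255.255)
  192.168.0.0/16 (192.168.0.0 - 192.168.255.255)
Public (not in any RFC 1918 range)


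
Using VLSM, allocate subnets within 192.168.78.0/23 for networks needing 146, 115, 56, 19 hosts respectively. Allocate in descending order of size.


146 hosts -> /24 (254 usable): 192.168.78.0/24
115 hosts -> /25 (126 usable): 192.168.79.0/25
56 hosts -> /26 (62 usable): 192.168.79.128/26
19 hosts -> /27 (30 usable): 192.168.79.192/27
Allocation: 192.168.78.0/24 (146 hosts, 254 usable); 192.168.79.0/25 (115 hosts, 126 usable); 192.168.79.128/26 (56 hosts, 62 usable); 192.168.79.192/27 (19 hosts, 30 usable)


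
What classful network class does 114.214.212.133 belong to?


First octet: 114
Binary: 01110010
0xxxxxxx -> Class A (1-126)
Class A, default mask 255.0.0.0 (/8)


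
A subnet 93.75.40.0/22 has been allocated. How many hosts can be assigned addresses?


Host bits = 32 - 22 = 10
Total addresses = 2^10 = 1024
Usable = total - 2 (network and broadcast)
Usable hosts: 1022


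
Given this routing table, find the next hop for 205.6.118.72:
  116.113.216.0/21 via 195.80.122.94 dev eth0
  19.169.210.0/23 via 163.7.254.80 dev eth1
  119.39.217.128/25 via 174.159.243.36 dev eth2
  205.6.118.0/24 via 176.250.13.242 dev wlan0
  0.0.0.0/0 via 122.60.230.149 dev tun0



Longest prefix match for 205.6.118.72:
  /21 116.113.216.0: no
  /23 19.169.210.0: no
  /25 119.39.217.128: no
  /24 205.6.118.0: MATCH
  /0 0.0.0.0: MATCH
Selected: next-hop 176.250.13.242 via wlan0 (matched /24)


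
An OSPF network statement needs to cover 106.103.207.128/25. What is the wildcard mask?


Subnet mask: 255.255.255.128
Wildcard = 255.255.255.255 - subnet mask
255 - 255 = 0
255 - 255 = 0
255 - 255 = 0
255 - 128 = 127
Wildcard: 0.0.0.127


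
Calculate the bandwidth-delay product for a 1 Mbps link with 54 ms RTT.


BDP = bandwidth * RTT
= 1 Mbps * 54 ms
= 1 * 1e6 * 54 / 1000 bits
= 54000 bits
= 6750 bytes
= 6.5918 KB
BDP = 54000 bits (6750 bytes)


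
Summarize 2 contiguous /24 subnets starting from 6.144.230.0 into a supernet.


Original prefix: /24
Number of subnets: 2 = 2^1
New prefix = 24 - 1 = 23
Supernet: 6.144.230.0/23


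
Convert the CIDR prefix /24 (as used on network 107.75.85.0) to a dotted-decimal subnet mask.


/24 means 24 network bits, 8 host bits
Binary: 11111111111111111111111100000000
Mask: 255.255.255.0


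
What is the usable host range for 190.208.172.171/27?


Network: 190.208.172.160
Broadcast: 190.208.172.191
First usable = network + 1
Last usable = broadcast - 1
Range: 190.208.172.161 to 190.208.172.190
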